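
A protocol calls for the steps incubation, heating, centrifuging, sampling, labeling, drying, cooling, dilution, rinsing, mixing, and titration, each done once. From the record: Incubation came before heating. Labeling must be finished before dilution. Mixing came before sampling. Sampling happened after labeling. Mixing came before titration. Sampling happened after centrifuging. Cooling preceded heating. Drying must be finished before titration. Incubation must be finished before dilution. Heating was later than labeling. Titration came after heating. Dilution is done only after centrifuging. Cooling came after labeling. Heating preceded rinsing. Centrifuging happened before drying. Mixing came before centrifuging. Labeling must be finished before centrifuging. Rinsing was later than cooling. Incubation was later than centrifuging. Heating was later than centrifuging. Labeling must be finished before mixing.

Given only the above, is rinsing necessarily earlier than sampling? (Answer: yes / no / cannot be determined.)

No chain of stated constraints runs from rinsing to sampling, and none runs from sampling to rinsing either.
So the relative order of rinsing and sampling is not fixed by the given facts.

cannot be determined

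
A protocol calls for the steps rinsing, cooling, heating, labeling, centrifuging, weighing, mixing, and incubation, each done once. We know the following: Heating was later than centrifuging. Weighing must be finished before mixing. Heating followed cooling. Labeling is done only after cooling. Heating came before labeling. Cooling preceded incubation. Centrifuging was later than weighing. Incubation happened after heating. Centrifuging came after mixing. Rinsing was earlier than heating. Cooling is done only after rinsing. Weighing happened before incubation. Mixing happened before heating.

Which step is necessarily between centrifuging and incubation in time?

heating

Tracing the constraints gives centrifuging → heating → incubation, so heating sits after centrifuging and before incubation.
No other step is forced both after centrifuging and before incubation.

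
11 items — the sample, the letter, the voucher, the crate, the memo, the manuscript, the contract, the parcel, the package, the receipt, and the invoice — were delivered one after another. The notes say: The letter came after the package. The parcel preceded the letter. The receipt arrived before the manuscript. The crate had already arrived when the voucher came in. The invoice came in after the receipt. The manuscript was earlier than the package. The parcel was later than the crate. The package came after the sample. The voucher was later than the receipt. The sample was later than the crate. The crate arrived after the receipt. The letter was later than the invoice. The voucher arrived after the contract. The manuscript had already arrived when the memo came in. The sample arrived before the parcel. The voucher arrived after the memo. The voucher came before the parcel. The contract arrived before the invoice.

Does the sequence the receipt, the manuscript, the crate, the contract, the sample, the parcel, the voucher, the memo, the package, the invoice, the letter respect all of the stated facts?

no

The constraints require the memo before the voucher, but in the proposed sequence the voucher appears ahead of the memo. That one violation is enough.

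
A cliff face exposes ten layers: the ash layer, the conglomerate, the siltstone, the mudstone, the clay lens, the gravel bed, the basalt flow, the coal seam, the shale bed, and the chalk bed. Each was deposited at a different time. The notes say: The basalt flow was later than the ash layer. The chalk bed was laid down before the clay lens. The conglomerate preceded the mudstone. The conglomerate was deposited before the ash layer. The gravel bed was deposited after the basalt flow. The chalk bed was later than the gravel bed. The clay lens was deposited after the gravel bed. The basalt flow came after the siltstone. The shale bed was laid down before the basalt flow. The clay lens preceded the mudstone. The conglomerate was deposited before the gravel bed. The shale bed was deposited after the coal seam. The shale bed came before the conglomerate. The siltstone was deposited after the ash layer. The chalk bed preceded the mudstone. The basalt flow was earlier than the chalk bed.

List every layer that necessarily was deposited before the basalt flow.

Directly stated before the basalt flow: the ash layer, the shale bed, and the siltstone.
The coal seam reaches the basalt flow via the coal seam → the shale bed → the basalt flow.
The conglomerate reaches the basalt flow via the conglomerate → the ash layer → the basalt flow.
No chain forces the chalk bed (or any of the others) ahead of the basalt flow.

the ash layer, the coal seam, the conglomerate, the shale bed, the siltstone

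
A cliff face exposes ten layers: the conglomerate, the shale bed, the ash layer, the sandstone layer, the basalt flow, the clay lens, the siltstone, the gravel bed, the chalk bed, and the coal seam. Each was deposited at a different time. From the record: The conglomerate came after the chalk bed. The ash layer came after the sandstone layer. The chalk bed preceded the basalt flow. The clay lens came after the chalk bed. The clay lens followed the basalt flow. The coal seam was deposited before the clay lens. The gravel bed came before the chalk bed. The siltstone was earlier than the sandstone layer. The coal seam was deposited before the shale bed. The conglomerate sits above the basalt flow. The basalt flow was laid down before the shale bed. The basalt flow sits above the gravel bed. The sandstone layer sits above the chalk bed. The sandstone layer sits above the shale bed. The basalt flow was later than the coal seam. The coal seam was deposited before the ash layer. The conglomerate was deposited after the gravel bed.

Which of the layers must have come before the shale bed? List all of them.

the basalt flow, the chalk bed, the coal seam, the gravel bed

Directly stated before the shale bed: the basalt flow and the coal seam.
The chalk bed reaches the shale bed via the chalk bed → the basalt flow → the shale bed.
The gravel bed reaches the shale bed via the gravel bed → the basalt flow → the shale bed.
No chain forces the sandstone layer (or any of the others) ahead of the shale bed.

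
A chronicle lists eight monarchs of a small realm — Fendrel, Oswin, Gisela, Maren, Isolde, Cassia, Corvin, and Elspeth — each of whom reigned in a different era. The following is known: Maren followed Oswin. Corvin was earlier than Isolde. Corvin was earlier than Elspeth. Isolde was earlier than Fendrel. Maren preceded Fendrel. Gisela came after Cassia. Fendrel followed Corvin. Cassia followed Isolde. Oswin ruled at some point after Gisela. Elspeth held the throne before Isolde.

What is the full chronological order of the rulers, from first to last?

The constraints fix every adjacent pair, so only one ordering works:
Corvin → Elspeth → Isolde → Cassia → Gisela → Oswin → Maren → Fendrel.

Corvin, Elspeth, Isolde, Cassia, Gisela, Oswin, Maren, Fendrel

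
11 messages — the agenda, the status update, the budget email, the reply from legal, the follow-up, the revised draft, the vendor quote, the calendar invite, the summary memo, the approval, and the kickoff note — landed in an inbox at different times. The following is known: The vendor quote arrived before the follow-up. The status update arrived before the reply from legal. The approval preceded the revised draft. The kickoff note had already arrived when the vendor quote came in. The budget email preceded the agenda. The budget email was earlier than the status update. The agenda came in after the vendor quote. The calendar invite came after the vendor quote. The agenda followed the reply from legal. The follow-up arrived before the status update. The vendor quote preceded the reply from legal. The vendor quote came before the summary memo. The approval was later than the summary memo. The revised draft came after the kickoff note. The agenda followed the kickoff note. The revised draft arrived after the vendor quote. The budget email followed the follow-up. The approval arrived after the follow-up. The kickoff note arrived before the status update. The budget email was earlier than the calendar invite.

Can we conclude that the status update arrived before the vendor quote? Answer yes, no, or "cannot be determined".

Tracing the constraints gives the vendor quote → the follow-up → the status update, so the vendor quote must come before the status update.
That means the status update cannot be before the vendor quote.

no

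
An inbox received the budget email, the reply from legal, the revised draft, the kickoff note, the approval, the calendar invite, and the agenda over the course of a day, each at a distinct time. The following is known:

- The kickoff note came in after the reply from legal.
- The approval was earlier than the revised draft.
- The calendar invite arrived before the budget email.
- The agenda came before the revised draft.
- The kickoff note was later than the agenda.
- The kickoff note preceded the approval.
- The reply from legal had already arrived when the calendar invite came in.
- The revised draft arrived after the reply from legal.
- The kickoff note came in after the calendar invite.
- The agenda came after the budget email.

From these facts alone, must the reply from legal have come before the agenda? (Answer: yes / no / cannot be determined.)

yes

Chain the constraints: the reply from legal → the calendar invite → the budget email → the agenda. Each link is directly stated, so the reply from legal comes before the agenda.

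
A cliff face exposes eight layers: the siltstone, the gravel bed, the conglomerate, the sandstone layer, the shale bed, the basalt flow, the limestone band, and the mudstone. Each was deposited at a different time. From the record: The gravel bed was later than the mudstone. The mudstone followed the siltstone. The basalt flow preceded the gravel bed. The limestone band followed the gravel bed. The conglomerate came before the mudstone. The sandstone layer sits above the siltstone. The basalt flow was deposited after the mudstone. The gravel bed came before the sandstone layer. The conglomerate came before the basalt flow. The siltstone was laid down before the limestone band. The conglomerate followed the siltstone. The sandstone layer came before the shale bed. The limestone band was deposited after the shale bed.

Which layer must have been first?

the siltstone

The siltstone has a chain of constraints placing it before every other layer, so the siltstone must be first.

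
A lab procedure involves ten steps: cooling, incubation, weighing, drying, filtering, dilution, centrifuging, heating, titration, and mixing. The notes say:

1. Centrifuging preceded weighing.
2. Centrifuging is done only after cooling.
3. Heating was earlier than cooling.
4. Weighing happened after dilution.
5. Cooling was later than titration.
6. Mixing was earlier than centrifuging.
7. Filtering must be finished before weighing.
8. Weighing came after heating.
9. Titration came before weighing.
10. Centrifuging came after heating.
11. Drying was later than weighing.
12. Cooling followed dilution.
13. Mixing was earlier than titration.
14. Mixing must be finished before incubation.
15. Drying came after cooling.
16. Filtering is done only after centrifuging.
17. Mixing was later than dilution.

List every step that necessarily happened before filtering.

centrifuging, cooling, dilution, heating, mixing, titration

Directly stated before filtering: centrifuging.
Cooling reaches filtering via cooling → centrifuging → filtering.
Dilution reaches filtering via dilution → cooling → centrifuging → filtering.
Heating reaches filtering via heating → centrifuging → filtering.
Likewise mixing and titration each reach filtering by chaining the stated constraints.
No chain forces drying (or any of the others) ahead of filtering.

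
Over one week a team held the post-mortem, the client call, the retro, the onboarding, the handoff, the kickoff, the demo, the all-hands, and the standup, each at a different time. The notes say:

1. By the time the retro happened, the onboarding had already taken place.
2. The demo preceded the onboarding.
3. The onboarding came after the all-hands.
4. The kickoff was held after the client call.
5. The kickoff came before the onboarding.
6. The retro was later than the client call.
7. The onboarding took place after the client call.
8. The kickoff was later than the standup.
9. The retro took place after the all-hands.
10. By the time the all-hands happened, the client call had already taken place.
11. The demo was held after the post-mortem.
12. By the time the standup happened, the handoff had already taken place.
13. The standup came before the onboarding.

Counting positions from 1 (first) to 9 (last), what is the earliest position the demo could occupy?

2

The post-mortem must come before the demo — 1 forced predecessor.
Nothing else is forced ahead of the demo, so its earliest slot is position 1 + 1 = 2.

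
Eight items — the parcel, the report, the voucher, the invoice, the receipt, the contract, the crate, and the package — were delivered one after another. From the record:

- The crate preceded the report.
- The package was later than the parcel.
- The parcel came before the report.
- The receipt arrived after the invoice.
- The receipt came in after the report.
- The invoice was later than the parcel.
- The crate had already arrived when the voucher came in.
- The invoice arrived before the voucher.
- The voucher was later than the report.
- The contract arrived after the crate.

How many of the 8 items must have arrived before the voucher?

4

Directly stated before the voucher: the crate, the invoice, and the report.
The parcel reaches the voucher via the parcel → the report → the voucher.
No chain forces the receipt (or any of the others) ahead of the voucher.
That's the crate, the invoice, the parcel, and the report — 4 in all.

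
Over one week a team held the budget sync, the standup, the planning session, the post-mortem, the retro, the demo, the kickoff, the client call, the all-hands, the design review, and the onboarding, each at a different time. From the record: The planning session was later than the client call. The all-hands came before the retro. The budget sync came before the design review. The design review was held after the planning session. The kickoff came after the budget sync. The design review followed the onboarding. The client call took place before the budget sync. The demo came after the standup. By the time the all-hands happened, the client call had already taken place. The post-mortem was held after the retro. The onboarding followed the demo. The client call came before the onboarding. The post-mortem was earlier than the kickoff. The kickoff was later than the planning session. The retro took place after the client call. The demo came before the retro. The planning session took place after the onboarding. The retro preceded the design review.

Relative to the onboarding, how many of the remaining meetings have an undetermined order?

4

Forced before the onboarding: the client call, the demo, and the standup; forced after the onboarding: the design review, the kickoff, and the planning session.
That leaves the all-hands, the budget sync, the post-mortem, and the retro with no forced order relative to the onboarding — 4.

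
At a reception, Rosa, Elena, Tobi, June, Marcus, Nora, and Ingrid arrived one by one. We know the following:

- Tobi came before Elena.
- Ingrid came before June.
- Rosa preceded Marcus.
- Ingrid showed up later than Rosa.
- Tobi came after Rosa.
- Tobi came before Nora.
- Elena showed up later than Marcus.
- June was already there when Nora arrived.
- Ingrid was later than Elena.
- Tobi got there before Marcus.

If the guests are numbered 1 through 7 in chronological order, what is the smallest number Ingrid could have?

5

Elena, Marcus, Rosa, and Tobi must all come before Ingrid — 4 forced predecessors.
Nothing else is forced ahead of Ingrid, so their earliest slot is position 4 + 1 = 5.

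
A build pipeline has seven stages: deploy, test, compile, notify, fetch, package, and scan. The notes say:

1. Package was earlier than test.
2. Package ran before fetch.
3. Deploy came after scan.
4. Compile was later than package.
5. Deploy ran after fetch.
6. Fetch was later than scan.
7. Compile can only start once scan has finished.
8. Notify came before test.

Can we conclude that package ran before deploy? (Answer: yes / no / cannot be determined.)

yes

Chain the constraints: package → fetch → deploy. Each link is directly stated, so package comes before deploy.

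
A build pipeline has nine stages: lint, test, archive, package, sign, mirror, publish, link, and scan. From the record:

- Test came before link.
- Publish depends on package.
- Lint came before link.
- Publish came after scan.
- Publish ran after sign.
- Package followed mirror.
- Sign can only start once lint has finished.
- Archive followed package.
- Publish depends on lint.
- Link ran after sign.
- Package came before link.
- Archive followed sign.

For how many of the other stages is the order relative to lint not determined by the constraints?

Forced after lint: archive, link, publish, and sign.
That leaves mirror, package, scan, and test with no forced order relative to lint — 4.

4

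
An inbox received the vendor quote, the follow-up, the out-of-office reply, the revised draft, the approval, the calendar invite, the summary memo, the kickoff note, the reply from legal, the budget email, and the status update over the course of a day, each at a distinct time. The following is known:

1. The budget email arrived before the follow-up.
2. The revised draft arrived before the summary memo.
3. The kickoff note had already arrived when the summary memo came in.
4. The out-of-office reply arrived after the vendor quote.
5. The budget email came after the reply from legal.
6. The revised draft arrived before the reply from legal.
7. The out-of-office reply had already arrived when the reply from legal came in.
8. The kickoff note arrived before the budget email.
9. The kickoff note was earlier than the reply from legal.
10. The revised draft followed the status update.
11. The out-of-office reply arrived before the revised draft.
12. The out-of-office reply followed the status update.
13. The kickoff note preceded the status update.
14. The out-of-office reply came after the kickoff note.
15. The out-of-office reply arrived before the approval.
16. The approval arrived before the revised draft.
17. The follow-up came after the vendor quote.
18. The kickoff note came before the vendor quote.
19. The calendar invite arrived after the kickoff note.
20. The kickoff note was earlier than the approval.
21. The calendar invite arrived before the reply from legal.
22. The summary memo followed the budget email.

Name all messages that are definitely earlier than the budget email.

the approval, the calendar invite, the kickoff note, the out-of-office reply, the reply from legal, the revised draft, the status update, the vendor quote

Directly stated before the budget email: the kickoff note and the reply from legal.
The approval reaches the budget email via the approval → the revised draft → the reply from legal → the budget email.
The calendar invite reaches the budget email via the calendar invite → the reply from legal → the budget email.
The out-of-office reply reaches the budget email via the out-of-office reply → the reply from legal → the budget email.
Likewise the revised draft, the status update, and the vendor quote each reach the budget email by chaining the stated constraints.
No chain forces the follow-up (or any of the others) ahead of the budget email.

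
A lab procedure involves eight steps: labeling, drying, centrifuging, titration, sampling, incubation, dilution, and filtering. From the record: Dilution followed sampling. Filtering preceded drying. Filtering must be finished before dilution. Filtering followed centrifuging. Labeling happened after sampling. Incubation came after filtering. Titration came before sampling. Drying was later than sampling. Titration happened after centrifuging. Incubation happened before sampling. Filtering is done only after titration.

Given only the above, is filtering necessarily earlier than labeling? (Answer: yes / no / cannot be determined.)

yes

Chain the constraints: filtering → incubation → sampling → labeling. Each link is directly stated, so filtering comes before labeling.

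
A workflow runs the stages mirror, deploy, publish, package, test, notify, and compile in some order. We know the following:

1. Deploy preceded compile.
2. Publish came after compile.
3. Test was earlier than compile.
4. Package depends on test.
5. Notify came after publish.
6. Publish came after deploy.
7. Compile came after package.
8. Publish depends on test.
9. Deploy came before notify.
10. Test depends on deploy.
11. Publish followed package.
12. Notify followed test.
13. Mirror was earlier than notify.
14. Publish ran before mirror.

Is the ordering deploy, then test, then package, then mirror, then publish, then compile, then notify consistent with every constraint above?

no

The constraints require publish before mirror, but in the proposed sequence mirror appears ahead of publish. That one violation is enough.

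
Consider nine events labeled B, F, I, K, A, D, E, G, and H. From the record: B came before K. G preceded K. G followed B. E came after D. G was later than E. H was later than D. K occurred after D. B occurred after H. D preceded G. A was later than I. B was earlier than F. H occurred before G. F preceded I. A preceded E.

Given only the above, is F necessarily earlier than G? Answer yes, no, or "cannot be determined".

Chain the constraints: F → I → A → E → G. Each link is directly stated, so F comes before G.

yes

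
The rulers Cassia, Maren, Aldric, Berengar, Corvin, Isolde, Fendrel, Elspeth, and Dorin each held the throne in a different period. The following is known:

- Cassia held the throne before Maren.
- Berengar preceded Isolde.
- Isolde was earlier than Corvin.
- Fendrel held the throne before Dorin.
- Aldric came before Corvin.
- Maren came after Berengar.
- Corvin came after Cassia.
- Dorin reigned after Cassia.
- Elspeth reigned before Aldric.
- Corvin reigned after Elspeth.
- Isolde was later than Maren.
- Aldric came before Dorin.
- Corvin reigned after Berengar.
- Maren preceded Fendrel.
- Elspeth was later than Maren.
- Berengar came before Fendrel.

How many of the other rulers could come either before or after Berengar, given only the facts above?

Forced after Berengar: Aldric, Corvin, Dorin, Elspeth, Fendrel, Isolde, and Maren.
That leaves Cassia with no forced order relative to Berengar — 1.

1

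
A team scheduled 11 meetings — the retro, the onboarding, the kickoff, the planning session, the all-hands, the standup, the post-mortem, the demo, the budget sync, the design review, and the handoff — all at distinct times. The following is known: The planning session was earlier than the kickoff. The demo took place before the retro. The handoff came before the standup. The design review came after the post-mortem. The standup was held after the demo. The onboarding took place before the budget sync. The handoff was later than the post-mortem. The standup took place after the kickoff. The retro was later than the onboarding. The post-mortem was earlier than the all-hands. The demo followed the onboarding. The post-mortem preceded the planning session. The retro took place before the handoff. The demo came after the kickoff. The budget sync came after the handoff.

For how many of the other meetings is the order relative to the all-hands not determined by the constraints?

9

Forced before the all-hands: the post-mortem.
That leaves the budget sync, the demo, the design review, the handoff, the kickoff, the onboarding, the planning session, the retro, and the standup with no forced order relative to the all-hands — 9.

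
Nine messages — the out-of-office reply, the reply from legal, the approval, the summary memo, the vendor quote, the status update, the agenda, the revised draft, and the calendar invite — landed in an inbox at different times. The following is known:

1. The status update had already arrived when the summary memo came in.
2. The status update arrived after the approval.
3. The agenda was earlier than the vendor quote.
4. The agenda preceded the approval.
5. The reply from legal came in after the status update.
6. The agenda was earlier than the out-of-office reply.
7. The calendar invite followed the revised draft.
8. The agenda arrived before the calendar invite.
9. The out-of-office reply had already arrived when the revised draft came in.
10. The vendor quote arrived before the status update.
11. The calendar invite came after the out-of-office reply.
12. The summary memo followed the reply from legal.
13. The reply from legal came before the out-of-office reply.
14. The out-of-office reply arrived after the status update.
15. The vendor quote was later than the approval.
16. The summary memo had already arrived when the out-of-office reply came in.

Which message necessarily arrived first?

The agenda has a chain of constraints placing it before every other message, so the agenda must be first.

the agenda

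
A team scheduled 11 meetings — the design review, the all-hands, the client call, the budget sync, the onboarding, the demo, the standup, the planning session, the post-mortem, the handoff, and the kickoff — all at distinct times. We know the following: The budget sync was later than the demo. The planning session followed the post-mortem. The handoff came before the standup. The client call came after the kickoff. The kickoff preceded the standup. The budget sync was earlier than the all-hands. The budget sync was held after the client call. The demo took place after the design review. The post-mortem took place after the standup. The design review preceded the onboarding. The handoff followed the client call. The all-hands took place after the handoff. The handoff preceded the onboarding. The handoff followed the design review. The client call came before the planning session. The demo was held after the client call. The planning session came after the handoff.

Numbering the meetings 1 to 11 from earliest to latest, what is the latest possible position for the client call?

The client call must come before the all-hands, the budget sync, the demo, the handoff, the onboarding, the planning session, the post-mortem, and the standup — 8 meetings forced after it.
Everything else can be placed before the client call in some valid order, so the client call can sit as late as position 11 − 8 = 3.

3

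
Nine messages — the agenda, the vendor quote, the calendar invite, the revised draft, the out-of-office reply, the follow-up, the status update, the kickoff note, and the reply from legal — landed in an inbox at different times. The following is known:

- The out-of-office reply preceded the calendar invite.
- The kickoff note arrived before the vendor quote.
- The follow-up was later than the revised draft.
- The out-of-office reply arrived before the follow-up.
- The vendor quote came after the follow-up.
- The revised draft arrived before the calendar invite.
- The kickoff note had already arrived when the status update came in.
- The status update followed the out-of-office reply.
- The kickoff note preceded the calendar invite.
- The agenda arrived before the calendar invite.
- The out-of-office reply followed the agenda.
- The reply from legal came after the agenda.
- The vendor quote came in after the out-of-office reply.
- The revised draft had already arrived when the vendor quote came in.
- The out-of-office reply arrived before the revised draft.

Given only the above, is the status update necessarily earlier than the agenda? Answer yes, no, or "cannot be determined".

Tracing the constraints gives the agenda → the out-of-office reply → the status update, so the agenda must come before the status update.
That means the status update cannot be before the agenda.

no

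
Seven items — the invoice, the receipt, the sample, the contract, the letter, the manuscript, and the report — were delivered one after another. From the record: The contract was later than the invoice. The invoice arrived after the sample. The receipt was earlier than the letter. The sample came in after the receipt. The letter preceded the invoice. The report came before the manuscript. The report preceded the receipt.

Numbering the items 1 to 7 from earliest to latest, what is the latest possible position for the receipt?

3

The receipt must come before the contract, the invoice, the letter, and the sample — 4 items forced after it.
Everything else can be placed before the receipt in some valid order, so the receipt can sit as late as position 7 − 4 = 3.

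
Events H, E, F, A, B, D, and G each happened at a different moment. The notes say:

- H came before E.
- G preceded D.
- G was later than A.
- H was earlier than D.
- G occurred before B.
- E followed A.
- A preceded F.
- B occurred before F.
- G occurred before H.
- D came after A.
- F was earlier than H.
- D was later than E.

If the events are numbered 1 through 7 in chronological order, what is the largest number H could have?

5

H must come before D and E — 2 events forced after it.
Everything else can be placed before H in some valid order, so H can sit as late as position 7 − 2 = 5.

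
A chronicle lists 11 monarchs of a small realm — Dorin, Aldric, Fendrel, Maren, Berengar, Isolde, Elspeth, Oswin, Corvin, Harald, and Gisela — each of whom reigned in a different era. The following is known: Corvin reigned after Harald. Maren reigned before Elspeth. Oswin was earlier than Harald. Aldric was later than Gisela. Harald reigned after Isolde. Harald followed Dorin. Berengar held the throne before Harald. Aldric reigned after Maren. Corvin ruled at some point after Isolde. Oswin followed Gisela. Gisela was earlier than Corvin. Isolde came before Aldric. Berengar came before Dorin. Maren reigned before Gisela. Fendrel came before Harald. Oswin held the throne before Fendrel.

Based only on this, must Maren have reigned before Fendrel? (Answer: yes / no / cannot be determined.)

yes

Chain the constraints: Maren → Gisela → Oswin → Fendrel. Each link is directly stated, so Maren comes before Fendrel.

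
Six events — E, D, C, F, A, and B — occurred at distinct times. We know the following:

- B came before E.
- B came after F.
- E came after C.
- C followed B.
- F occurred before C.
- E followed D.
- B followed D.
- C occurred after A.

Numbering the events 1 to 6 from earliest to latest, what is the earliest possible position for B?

D and F must both come before B — 2 forced predecessors.
Nothing else is forced ahead of B, so its earliest slot is position 2 + 1 = 3.

3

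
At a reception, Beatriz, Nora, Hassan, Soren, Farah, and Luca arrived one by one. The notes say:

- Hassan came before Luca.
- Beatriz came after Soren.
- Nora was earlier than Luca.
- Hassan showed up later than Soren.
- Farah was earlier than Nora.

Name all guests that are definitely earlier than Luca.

Directly stated before Luca: Hassan and Nora.
Farah reaches Luca via Farah → Nora → Luca.
Soren reaches Luca via Soren → Hassan → Luca.

Farah, Hassan, Nora, Soren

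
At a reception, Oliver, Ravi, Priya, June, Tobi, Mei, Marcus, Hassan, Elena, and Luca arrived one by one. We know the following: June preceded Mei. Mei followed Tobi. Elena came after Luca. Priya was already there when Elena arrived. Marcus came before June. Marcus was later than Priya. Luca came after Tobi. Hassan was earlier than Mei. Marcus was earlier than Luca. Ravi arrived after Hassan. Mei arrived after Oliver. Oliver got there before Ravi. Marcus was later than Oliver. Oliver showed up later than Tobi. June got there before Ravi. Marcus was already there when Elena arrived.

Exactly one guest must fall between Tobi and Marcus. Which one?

Tracing the constraints gives Tobi → Oliver → Marcus, so Oliver sits after Tobi and before Marcus.
No other guest is forced both after Tobi and before Marcus.

Oliver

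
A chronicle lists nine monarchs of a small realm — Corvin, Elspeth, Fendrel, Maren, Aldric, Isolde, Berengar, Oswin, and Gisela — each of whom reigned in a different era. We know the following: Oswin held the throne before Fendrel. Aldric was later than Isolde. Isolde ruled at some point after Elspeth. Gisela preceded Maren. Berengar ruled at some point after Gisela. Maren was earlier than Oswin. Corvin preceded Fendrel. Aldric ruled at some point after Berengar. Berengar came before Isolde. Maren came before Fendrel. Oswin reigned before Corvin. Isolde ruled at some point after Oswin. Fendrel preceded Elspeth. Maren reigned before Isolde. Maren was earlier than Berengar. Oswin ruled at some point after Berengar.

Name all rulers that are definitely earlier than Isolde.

Berengar, Corvin, Elspeth, Fendrel, Gisela, Maren, Oswin

Directly stated before Isolde: Berengar, Elspeth, Maren, and Oswin.
Corvin reaches Isolde via Corvin → Fendrel → Elspeth → Isolde.
Fendrel reaches Isolde via Fendrel → Elspeth → Isolde.
Gisela reaches Isolde via Gisela → Maren → Isolde.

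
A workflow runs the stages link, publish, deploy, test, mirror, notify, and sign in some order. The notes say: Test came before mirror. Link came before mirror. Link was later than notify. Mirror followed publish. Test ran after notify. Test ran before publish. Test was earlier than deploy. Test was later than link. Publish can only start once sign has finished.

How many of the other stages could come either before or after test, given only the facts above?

Forced before test: link and notify; forced after test: deploy, mirror, and publish.
That leaves sign with no forced order relative to test — 1.

1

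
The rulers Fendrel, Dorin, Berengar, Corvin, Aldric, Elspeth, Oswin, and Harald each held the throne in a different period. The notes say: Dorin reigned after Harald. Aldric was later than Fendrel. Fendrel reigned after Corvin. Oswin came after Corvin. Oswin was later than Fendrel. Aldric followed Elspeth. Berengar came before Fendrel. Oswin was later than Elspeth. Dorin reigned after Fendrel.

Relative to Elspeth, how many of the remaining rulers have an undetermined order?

Forced after Elspeth: Aldric and Oswin.
That leaves Berengar, Corvin, Dorin, Fendrel, and Harald with no forced order relative to Elspeth — 5.

5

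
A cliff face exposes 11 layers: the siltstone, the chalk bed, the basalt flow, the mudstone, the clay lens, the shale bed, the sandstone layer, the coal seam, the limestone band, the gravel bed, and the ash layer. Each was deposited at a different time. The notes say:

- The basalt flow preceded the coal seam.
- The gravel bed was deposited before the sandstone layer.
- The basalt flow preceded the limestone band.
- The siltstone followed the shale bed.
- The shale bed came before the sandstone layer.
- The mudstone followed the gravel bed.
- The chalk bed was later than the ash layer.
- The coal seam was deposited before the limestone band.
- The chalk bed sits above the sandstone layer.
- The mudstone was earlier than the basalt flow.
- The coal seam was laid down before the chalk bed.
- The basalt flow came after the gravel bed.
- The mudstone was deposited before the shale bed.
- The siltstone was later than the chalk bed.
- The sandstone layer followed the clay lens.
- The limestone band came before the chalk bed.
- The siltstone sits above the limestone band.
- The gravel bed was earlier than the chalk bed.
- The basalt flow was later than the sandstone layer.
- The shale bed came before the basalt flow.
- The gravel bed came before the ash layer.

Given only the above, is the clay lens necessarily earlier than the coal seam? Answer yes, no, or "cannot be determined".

Chain the constraints: the clay lens → the sandstone layer → the basalt flow → the coal seam. Each link is directly stated, so the clay lens comes before the coal seam.

yes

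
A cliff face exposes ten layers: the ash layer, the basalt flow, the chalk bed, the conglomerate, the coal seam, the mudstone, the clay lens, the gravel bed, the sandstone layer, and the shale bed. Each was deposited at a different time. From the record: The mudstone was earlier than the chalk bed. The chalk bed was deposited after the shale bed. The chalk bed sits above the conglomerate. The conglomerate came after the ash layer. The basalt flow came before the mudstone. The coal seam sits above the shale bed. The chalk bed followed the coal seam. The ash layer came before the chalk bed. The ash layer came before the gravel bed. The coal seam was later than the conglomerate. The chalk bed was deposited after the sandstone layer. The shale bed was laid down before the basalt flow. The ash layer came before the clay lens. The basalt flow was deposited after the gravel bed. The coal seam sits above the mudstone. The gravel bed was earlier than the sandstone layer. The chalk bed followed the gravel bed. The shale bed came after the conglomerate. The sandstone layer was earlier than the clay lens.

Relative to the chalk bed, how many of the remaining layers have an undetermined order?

1

Forced before the chalk bed: the ash layer, the basalt flow, the coal seam, the conglomerate, the gravel bed, the mudstone, the sandstone layer, and the shale bed.
That leaves the clay lens with no forced order relative to the chalk bed — 1.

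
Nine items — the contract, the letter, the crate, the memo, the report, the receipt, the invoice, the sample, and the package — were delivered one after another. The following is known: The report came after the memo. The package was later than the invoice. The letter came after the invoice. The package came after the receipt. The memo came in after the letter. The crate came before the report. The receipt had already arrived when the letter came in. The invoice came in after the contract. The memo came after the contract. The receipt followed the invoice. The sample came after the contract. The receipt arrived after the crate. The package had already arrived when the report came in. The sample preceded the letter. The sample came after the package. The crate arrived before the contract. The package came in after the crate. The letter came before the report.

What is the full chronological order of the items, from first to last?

The constraints fix every adjacent pair, so only one ordering works:
the crate → the contract → the invoice → the receipt → the package → the sample → the letter → the memo → the report.

the crate, the contract, the invoice, the receipt, the package, the sample, the letter, the memo, the report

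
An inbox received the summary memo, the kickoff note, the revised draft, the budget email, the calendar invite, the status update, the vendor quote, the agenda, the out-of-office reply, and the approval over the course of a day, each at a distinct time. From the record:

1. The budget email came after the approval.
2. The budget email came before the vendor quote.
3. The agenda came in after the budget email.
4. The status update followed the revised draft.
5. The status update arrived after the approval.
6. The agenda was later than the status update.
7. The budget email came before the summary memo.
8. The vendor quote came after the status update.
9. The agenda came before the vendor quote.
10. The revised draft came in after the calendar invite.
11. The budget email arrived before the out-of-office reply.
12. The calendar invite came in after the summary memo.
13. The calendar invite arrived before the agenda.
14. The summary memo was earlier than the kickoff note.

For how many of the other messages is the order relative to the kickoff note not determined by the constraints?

Forced before the kickoff note: the approval, the budget email, and the summary memo.
That leaves the agenda, the calendar invite, the out-of-office reply, the revised draft, the status update, and the vendor quote with no forced order relative to the kickoff note — 6.

6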